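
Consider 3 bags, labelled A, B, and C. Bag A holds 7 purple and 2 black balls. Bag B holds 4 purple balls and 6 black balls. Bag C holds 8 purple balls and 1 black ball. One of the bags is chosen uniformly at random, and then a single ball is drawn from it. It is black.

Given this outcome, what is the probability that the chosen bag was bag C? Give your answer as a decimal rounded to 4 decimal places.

0.1190

For each hypothesis, P(data | H) works out to: P(data | bag A) = (2/9) = 2/9; P(data | bag B) = (6/10) = 3/5; P(data | bag C) = (1/9) = 1/9.
The prior-weighted likelihoods are 1/3 · 2/9 = 2/27, 1/3 · 3/5 = 1/5, 1/3 · 1/9 = 1/27; these sum to 14/45.
By Bayes' rule, P(bag C | data) = (1/27) / (14/45) = 5/42.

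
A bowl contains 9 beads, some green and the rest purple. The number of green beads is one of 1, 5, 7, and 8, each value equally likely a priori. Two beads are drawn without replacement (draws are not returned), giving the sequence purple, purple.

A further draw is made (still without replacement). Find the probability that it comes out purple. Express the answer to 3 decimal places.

Under each hypothesis, the probability of the observed sequence is: P(data | r = 1) = (8/9)(7/8) = 7/9; P(data | r = 5) = (4/9)(3/8) = 1/6; P(data | r = 7) = (2/9)(1/8) = 1/36; P(data | r = 8) = (1/9)(0/8) = 0.
Multiplying each by its prior: 1/4 · 7/9 = 7/36, 1/4 · 1/6 = 1/24, 1/4 · 1/36 = 1/144, 1/4 · 0 = 0; summing to 35/144.
Dividing through by the total gives posterior P(r = 1 | data) = 4/5, P(r = 5 | data) = 6/35, P(r = 7 | data) = 1/35, P(r = 8 | data) = 0.
Averaging over the posterior, P(purple next | data) = (6/7)(4/5) + (2/7)(6/35) + (0)(1/35) = 36/49.

0.735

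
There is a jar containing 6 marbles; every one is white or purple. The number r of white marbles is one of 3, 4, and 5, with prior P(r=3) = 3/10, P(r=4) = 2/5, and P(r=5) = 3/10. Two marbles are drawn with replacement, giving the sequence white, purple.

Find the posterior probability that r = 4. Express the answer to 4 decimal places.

Under each hypothesis, the probability of the observed sequence is: P(data | r = 3) = (3/6)(3/6) = 1/4; P(data | r = 4) = (4/6)(2/6) = 2/9; P(data | r = 5) = (5/6)(1/6) = 5/36.
Weighting by the prior gives 3/10 · 1/4 = 3/40, 2/5 · 2/9 = 4/45, 3/10 · 5/36 = 1/24; these sum to 37/180.
Hence P(r = 4 | data) = (4/45) / (37/180) = 16/37.

0.4324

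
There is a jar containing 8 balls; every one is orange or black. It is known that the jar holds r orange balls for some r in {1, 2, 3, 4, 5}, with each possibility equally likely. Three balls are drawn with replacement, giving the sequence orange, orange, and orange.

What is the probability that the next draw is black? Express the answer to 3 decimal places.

Under each hypothesis, the probability of the observed sequence is: P(data | r = 1) = (1/8)(1/8)(1/8) = 0.0019531; P(data | r = 2) = (2/8)(2/8)(2/8) = 0.015625; P(data | r = 3) = (3/8)(3/8)(3/8) = 0.052734; P(data | r = 4) = (4/8)(4/8)(4/8) = 0.125; P(data | r = 5) = (5/8)(5/8)(5/8) = 0.24414.
Weighting by the prior gives 1/5 · 0.0019531 = 0.00039063, 1/5 · 0.015625 = 0.003125, 1/5 · 0.052734 = 0.010547, 1/5 · 0.125 = 0.025, 1/5 · 0.24414 = 0.048828; with total 0.087891.
Dividing through by the total gives posterior P(r = 1 | data) = 0.0044444, P(r = 2 | data) = 0.035556, P(r = 3 | data) = 0.12, P(r = 4 | data) = 0.28444, P(r = 5 | data) = 0.55556.
Averaging over the posterior, P(black next | data) = (7/8)(0.0044444) + (3/4)(0.035556) + (5/8)(0.12) + (1/2)(0.28444) + (3/8)(0.55556) = 0.45611.

0.456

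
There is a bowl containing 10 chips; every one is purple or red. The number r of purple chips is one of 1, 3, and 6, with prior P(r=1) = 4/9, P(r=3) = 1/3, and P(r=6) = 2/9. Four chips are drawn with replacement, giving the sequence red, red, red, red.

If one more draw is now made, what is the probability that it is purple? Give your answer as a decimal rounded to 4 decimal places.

The likelihood of the observed sequence under each hypothesis: P(data | r = 1) = (9/10)(9/10)(9/10)(9/10) = 0.6561; P(data | r = 3) = (7/10)(7/10)(7/10)(7/10) = 0.2401; P(data | r = 6) = (4/10)(4/10)(4/10)(4/10) = 0.0256.
Weighting by the prior gives 4/9 · 0.6561 = 0.2916, 1/3 · 0.2401 = 0.080033, 2/9 · 0.0256 = 0.0056889; summing to 0.37732.
Normalising, the posterior is P(r = 1 | data) = 0.77281, P(r = 3 | data) = 0.21211, P(r = 6 | data) = 0.015077.
The predictive probability is P(purple next | data) = (1/10)(0.77281) + (3/10)(0.21211) + (3/5)(0.015077) = 0.14996.

0.1500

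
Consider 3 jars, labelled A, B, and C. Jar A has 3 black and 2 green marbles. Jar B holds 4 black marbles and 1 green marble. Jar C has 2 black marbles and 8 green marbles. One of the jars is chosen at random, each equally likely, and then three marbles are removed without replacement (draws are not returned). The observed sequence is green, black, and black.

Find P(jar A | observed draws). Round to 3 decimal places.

0.474

Compute the likelihood of the observed sequence for each case: P(data | jar A) = (2/5)(3/4)(2/3) = 1/5; P(data | jar B) = (1/5)(4/4)(3/3) = 1/5; P(data | jar C) = (8/10)(2/9)(1/8) = 1/45.
Weighting by the prior gives 1/3 · 1/5 = 1/15, 1/3 · 1/5 = 1/15, 1/3 · 1/45 = 1/135; these sum to 19/135.
By Bayes' rule, P(jar A | data) = (1/15) / (19/135) = 9/19.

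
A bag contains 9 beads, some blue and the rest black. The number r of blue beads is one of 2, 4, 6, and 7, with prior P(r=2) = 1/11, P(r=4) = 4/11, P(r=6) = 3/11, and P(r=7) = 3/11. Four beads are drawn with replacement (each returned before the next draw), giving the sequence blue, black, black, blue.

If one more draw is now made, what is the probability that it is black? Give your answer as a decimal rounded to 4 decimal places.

The likelihood of the observed sequence under each hypothesis: P(data | r = 2) = (2/9)(7/9)(7/9)(2/9) = 0.029873; P(data | r = 4) = (4/9)(5/9)(5/9)(4/9) = 0.060966; P(data | r = 6) = (6/9)(3/9)(3/9)(6/9) = 0.049383; P(data | r = 7) = (7/9)(2/9)(2/9)(7/9) = 0.029873.
The prior-weighted likelihoods are 1/11 · 0.029873 = 0.0027158, 4/11 · 0.060966 = 0.02217, 3/11 · 0.049383 = 0.013468, 3/11 · 0.029873 = 0.0081473; with total 0.046501.
The posterior is then P(r = 2 | data) = 0.058403, P(r = 4 | data) = 0.47676, P(r = 6 | data) = 0.28963, P(r = 7 | data) = 0.17521.
So P(black next | data) = Σ P(black next | H) P(H | data) = (7/9)(0.058403) + (5/9)(0.47676) + (1/3)(0.28963) + (2/9)(0.17521) = 0.44577.

0.4458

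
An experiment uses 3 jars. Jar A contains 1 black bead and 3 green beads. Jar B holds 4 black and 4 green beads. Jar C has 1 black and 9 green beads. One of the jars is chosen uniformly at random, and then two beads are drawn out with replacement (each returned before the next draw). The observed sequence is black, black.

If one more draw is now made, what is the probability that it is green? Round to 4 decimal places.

For each hypothesis, P(data | H) works out to: P(data | jar A) = (1/4)(1/4) = 1/16; P(data | jar B) = (4/8)(4/8) = 1/4; P(data | jar C) = (1/10)(1/10) = 1/100.
Multiplying each by its prior: 1/3 · 1/16 = 1/48, 1/3 · 1/4 = 1/12, 1/3 · 1/100 = 1/300; with total 43/400.
Normalising, the posterior is P(jar A | data) = 0.1938, P(jar B | data) = 0.77519, P(jar C | data) = 0.031008.
So P(green next | data) = Σ P(green next | H) P(H | data) = (3/4)(0.1938) + (1/2)(0.77519) + (9/10)(0.031008) = 0.56085.

0.5609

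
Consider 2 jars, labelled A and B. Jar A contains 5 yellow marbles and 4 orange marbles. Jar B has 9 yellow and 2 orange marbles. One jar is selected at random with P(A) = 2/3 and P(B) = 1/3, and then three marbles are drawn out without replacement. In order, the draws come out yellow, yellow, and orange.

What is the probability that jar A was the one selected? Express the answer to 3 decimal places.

0.686

For each hypothesis, P(data | H) works out to: P(data | jar A) = (5/9)(4/8)(4/7) = 0.15873; P(data | jar B) = (9/11)(8/10)(2/9) = 0.14545.
Weighting by the prior gives 2/3 · 0.15873 = 0.10582, 1/3 · 0.14545 = 0.048485; these sum to 0.1543.
By Bayes' rule, P(jar A | data) = (0.10582) / (0.1543) = 0.68579.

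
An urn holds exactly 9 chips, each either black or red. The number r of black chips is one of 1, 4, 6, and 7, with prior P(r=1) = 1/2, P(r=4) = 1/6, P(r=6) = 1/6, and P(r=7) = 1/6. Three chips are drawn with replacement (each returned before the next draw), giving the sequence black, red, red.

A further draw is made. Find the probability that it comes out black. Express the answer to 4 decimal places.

The likelihood of the observed sequence under each hypothesis: P(data | r = 1) = (1/9)(8/9)(8/9) = 0.087791; P(data | r = 4) = (4/9)(5/9)(5/9) = 0.13717; P(data | r = 6) = (6/9)(3/9)(3/9) = 0.074074; P(data | r = 7) = (7/9)(2/9)(2/9) = 0.038409.
Weighting by the prior gives 1/2 · 0.087791 = 0.043896, 1/6 · 0.13717 = 0.022862, 1/6 · 0.074074 = 0.012346, 1/6 · 0.038409 = 0.0064015; these sum to 0.085505.
Normalising, the posterior is P(r = 1 | data) = 0.51337, P(r = 4 | data) = 0.26738, P(r = 6 | data) = 0.14439, P(r = 7 | data) = 0.074866.
Averaging over the posterior, P(black next | data) = (1/9)(0.51337) + (4/9)(0.26738) + (2/3)(0.14439) + (7/9)(0.074866) = 0.33036.

0.3304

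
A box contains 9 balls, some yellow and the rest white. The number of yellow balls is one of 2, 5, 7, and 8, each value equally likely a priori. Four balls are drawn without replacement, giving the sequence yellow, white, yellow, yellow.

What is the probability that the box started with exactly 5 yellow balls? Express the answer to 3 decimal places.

0.241

For each hypothesis, P(data | H) works out to: P(data | r = 2) = (2/9)(7/8)(1/7)(0/6) = 0; P(data | r = 5) = (5/9)(4/8)(4/7)(3/6) = 0.079365; P(data | r = 7) = (7/9)(2/8)(6/7)(5/6) = 0.13889; P(data | r = 8) = (8/9)(1/8)(7/7)(6/6) = 0.11111.
Weighting by the prior gives 1/4 · 0 = 0, 1/4 · 0.079365 = 0.019841, 1/4 · 0.13889 = 0.034722, 1/4 · 0.11111 = 0.027778; with total 0.082341.
Therefore the posterior P(r = 5 | data) = (0.019841) / (0.082341) = 0.24096.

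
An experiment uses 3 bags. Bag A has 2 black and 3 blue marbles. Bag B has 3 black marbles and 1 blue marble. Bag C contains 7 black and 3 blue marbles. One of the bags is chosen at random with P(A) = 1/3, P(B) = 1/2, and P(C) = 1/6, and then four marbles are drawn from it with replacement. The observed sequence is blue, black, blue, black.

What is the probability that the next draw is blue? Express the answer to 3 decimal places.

Under each hypothesis, the probability of the observed sequence is: P(data | bag A) = (3/5)(2/5)(3/5)(2/5) = 0.0576; P(data | bag B) = (1/4)(3/4)(1/4)(3/4) = 0.035156; P(data | bag C) = (3/10)(7/10)(3/10)(7/10) = 0.0441.
Weighting by the prior gives 1/3 · 0.0576 = 0.0192, 1/2 · 0.035156 = 0.017578, 1/6 · 0.0441 = 0.00735; summing to 0.044128.
The posterior is then P(bag A | data) = 0.4351, P(bag B | data) = 0.39834, P(bag C | data) = 0.16656.
Averaging over the posterior, P(blue next | data) = (3/5)(0.4351) + (1/4)(0.39834) + (3/10)(0.16656) = 0.41061.

0.411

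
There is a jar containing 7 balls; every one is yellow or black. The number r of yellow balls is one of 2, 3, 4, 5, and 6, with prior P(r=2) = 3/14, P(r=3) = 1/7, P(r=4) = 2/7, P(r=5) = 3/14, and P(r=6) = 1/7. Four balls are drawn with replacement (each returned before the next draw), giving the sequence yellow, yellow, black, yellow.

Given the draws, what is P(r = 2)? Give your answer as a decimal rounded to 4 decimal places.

0.0525

Compute the likelihood of the observed sequence for each case: P(data | r = 2) = (2/7)(2/7)(5/7)(2/7) = 0.01666; P(data | r = 3) = (3/7)(3/7)(4/7)(3/7) = 0.044981; P(data | r = 4) = (4/7)(4/7)(3/7)(4/7) = 0.079967; P(data | r = 5) = (5/7)(5/7)(2/7)(5/7) = 0.10412; P(data | r = 6) = (6/7)(6/7)(1/7)(6/7) = 0.089963.
The prior-weighted likelihoods are 3/14 · 0.01666 = 0.0035699, 1/7 · 0.044981 = 0.0064259, 2/7 · 0.079967 = 0.022848, 3/14 · 0.10412 = 0.022312, 1/7 · 0.089963 = 0.012852; with total 0.068007.
Hence P(r = 2 | data) = (0.0035699) / (0.068007) = 0.052493.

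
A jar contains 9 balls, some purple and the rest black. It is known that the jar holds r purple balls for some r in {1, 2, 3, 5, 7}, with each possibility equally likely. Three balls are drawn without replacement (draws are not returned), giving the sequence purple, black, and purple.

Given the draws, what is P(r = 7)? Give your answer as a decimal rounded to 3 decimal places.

0.393

For each hypothesis, P(data | H) works out to: P(data | r = 1) = (1/9)(8/8)(0/7) = 0; P(data | r = 2) = (2/9)(7/8)(1/7) = 0.027778; P(data | r = 3) = (3/9)(6/8)(2/7) = 0.071429; P(data | r = 5) = (5/9)(4/8)(4/7) = 0.15873; P(data | r = 7) = (7/9)(2/8)(6/7) = 0.16667.
Multiplying each by its prior: 1/5 · 0 = 0, 1/5 · 0.027778 = 0.0055556, 1/5 · 0.071429 = 0.014286, 1/5 · 0.15873 = 0.031746, 1/5 · 0.16667 = 0.033333; with total 0.084921.
Hence P(r = 7 | data) = (0.033333) / (0.084921) = 0.39252.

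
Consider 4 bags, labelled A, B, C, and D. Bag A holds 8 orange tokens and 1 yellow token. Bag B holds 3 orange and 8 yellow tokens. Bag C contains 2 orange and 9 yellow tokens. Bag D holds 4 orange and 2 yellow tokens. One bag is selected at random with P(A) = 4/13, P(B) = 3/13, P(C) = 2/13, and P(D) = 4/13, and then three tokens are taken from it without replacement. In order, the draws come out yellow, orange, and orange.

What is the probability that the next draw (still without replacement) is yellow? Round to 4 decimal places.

The likelihood of the observed sequence under each hypothesis: P(data | bag A) = (1/9)(8/8)(7/7) = 0.11111; P(data | bag B) = (8/11)(3/10)(2/9) = 0.048485; P(data | bag C) = (9/11)(2/10)(1/9) = 0.018182; P(data | bag D) = (2/6)(4/5)(3/4) = 0.2.
Weighting by the prior gives 4/13 · 0.11111 = 0.034188, 3/13 · 0.048485 = 0.011189, 2/13 · 0.018182 = 0.0027972, 4/13 · 0.2 = 0.061538; these sum to 0.10971.
The posterior is then P(bag A | data) = 0.31161, P(bag B | data) = 0.10198, P(bag C | data) = 0.025496, P(bag D | data) = 0.56091.
The predictive probability is P(yellow next | data) = (0)(0.31161) + (7/8)(0.10198) + (1)(0.025496) + (1/3)(0.56091) = 0.3017.

0.3017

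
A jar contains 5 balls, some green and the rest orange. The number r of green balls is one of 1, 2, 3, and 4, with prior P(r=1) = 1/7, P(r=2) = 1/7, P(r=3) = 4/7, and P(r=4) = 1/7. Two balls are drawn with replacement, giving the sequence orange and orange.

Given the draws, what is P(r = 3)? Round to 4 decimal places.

0.3810

For each hypothesis, P(data | H) works out to: P(data | r = 1) = (4/5)(4/5) = 16/25; P(data | r = 2) = (3/5)(3/5) = 9/25; P(data | r = 3) = (2/5)(2/5) = 4/25; P(data | r = 4) = (1/5)(1/5) = 1/25.
The prior-weighted likelihoods are 1/7 · 16/25 = 16/175, 1/7 · 9/25 = 9/175, 4/7 · 4/25 = 16/175, 1/7 · 1/25 = 1/175; summing to 6/25.
So P(r = 3 | data) = (16/175) / (6/25) = 8/21.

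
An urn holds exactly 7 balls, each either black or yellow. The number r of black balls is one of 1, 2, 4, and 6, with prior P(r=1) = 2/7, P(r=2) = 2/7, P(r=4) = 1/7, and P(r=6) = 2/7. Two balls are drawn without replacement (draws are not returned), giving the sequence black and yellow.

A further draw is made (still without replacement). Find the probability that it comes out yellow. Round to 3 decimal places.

0.586

Compute the likelihood of the observed sequence for each case: P(data | r = 1) = (1/7)(6/6) = 1/7; P(data | r = 2) = (2/7)(5/6) = 5/21; P(data | r = 4) = (4/7)(3/6) = 2/7; P(data | r = 6) = (6/7)(1/6) = 1/7.
Multiplying each by its prior: 2/7 · 1/7 = 2/49, 2/7 · 5/21 = 10/147, 1/7 · 2/7 = 2/49, 2/7 · 1/7 = 2/49; these sum to 4/21.
Dividing through by the total gives posterior P(r = 1 | data) = 3/14, P(r = 2 | data) = 5/14, P(r = 4 | data) = 3/14, P(r = 6 | data) = 3/14.
The predictive probability is P(yellow next | data) = (1)(3/14) + (4/5)(5/14) + (2/5)(3/14) + (0)(3/14) = 41/70.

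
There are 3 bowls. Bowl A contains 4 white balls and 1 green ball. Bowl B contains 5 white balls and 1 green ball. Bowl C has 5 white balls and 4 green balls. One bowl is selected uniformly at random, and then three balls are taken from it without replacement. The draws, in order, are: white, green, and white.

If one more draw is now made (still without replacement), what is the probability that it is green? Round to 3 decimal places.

0.151

Compute the likelihood of the observed sequence for each case: P(data | bowl A) = (4/5)(1/4)(3/3) = 0.2; P(data | bowl B) = (5/6)(1/5)(4/4) = 0.16667; P(data | bowl C) = (5/9)(4/8)(4/7) = 0.15873.
The prior-weighted likelihoods are 1/3 · 0.2 = 0.066667, 1/3 · 0.16667 = 0.055556, 1/3 · 0.15873 = 0.05291; summing to 0.17513.
The posterior is then P(bowl A | data) = 0.38066, P(bowl B | data) = 0.31722, P(bowl C | data) = 0.30211.
So P(green next | data) = Σ P(green next | H) P(H | data) = (0)(0.38066) + (0)(0.31722) + (1/2)(0.30211) = 0.15106.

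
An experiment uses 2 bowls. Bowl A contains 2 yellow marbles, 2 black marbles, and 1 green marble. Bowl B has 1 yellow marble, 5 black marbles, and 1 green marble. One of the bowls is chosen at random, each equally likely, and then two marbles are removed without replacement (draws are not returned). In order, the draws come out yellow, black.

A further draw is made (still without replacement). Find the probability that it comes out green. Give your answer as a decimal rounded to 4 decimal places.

0.2836

The likelihood of the observed sequence under each hypothesis: P(data | bowl A) = (2/5)(2/4) = 1/5; P(data | bowl B) = (1/7)(5/6) = 5/42.
Multiplying each by its prior: 1/2 · 1/5 = 1/10, 1/2 · 5/42 = 5/84; summing to 67/420.
Dividing through by the total gives posterior P(bowl A | data) = 42/67, P(bowl B | data) = 25/67.
Averaging over the posterior, P(green next | data) = (1/3)(42/67) + (1/5)(25/67) = 19/67.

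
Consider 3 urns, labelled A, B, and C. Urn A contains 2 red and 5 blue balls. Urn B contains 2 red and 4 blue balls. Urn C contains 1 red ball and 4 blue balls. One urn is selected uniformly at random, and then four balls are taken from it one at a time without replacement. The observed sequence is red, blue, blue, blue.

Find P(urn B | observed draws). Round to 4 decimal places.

Compute the likelihood of the observed sequence for each case: P(data | urn A) = (2/7)(5/6)(4/5)(3/4) = 1/7; P(data | urn B) = (2/6)(4/5)(3/4)(2/3) = 2/15; P(data | urn C) = (1/5)(4/4)(3/3)(2/2) = 1/5.
Weighting by the prior gives 1/3 · 1/7 = 1/21, 1/3 · 2/15 = 2/45, 1/3 · 1/5 = 1/15; summing to 10/63.
By Bayes' rule, P(urn B | data) = (2/45) / (10/63) = 7/25.

0.2800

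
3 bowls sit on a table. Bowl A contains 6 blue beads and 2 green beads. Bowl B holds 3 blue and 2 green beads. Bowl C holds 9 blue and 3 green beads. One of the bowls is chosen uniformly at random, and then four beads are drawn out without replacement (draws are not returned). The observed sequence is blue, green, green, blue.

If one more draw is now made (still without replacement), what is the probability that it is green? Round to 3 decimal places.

Under each hypothesis, the probability of the observed sequence is: P(data | bowl A) = (6/8)(2/7)(1/6)(5/5) = 1/28; P(data | bowl B) = (3/5)(2/4)(1/3)(2/2) = 1/10; P(data | bowl C) = (9/12)(3/11)(2/10)(8/9) = 2/55.
Weighting by the prior gives 1/3 · 1/28 = 1/84, 1/3 · 1/10 = 1/30, 1/3 · 2/55 = 2/165; with total 53/924.
Normalising, the posterior is P(bowl A | data) = 11/53, P(bowl B | data) = 154/265, P(bowl C | data) = 56/265.
The predictive probability is P(green next | data) = (0)(11/53) + (0)(154/265) + (1/8)(56/265) = 7/265.

0.026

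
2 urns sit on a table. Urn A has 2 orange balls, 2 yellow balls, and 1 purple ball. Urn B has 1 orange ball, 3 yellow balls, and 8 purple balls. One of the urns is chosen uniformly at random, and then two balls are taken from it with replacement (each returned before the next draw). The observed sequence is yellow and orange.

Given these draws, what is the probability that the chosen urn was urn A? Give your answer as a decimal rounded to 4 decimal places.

Compute the likelihood of the observed sequence for each case: P(data | urn A) = (2/5)(2/5) = 0.16; P(data | urn B) = (3/12)(1/12) = 0.020833.
Weighting by the prior gives 1/2 · 0.16 = 0.08, 1/2 · 0.020833 = 0.010417; summing to 0.090417.
Hence P(urn A | data) = (0.08) / (0.090417) = 0.88479.

0.8848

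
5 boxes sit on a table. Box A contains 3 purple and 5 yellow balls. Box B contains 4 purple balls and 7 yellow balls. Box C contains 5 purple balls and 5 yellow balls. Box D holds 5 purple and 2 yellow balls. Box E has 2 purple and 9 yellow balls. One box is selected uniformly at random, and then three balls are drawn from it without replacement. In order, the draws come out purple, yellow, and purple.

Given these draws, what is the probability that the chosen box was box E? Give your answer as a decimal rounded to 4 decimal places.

0.0349

Under each hypothesis, the probability of the observed sequence is: P(data | box A) = (3/8)(5/7)(2/6) = 0.089286; P(data | box B) = (4/11)(7/10)(3/9) = 0.084848; P(data | box C) = (5/10)(5/9)(4/8) = 0.13889; P(data | box D) = (5/7)(2/6)(4/5) = 0.19048; P(data | box E) = (2/11)(9/10)(1/9) = 0.018182.
The prior-weighted likelihoods are 1/5 · 0.089286 = 0.017857, 1/5 · 0.084848 = 0.01697, 1/5 · 0.13889 = 0.027778, 1/5 · 0.19048 = 0.038095, 1/5 · 0.018182 = 0.0036364; summing to 0.10434.
So P(box E | data) = (0.0036364) / (0.10434) = 0.034852.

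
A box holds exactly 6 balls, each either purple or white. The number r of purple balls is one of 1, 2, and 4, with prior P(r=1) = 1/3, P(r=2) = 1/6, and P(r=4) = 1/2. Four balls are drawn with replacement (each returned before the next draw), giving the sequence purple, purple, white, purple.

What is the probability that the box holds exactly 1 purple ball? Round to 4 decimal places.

0.0235

For each hypothesis, P(data | H) works out to: P(data | r = 1) = (1/6)(1/6)(5/6)(1/6) = 0.003858; P(data | r = 2) = (2/6)(2/6)(4/6)(2/6) = 0.024691; P(data | r = 4) = (4/6)(4/6)(2/6)(4/6) = 0.098765.
The prior-weighted likelihoods are 1/3 · 0.003858 = 0.001286, 1/6 · 0.024691 = 0.0041152, 1/2 · 0.098765 = 0.049383; these sum to 0.054784.
By Bayes' rule, P(r = 1 | data) = (0.001286) / (0.054784) = 0.023474.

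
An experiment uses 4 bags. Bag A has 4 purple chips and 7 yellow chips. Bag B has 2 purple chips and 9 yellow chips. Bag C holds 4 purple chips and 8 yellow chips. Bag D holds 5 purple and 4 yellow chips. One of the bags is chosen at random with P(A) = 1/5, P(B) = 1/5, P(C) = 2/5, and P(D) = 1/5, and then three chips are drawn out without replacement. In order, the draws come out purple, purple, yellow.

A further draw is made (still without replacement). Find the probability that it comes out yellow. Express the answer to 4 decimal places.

Compute the likelihood of the observed sequence for each case: P(data | bag A) = (4/11)(3/10)(7/9) = 0.084848; P(data | bag B) = (2/11)(1/10)(9/9) = 0.018182; P(data | bag C) = (4/12)(3/11)(8/10) = 0.072727; P(data | bag D) = (5/9)(4/8)(4/7) = 0.15873.
Multiplying each by its prior: 1/5 · 0.084848 = 0.01697, 1/5 · 0.018182 = 0.0036364, 2/5 · 0.072727 = 0.029091, 1/5 · 0.15873 = 0.031746; summing to 0.081443.
Normalising, the posterior is P(bag A | data) = 0.20836, P(bag B | data) = 0.044649, P(bag C | data) = 0.35719, P(bag D | data) = 0.38979.
Averaging over the posterior, P(yellow next | data) = (3/4)(0.20836) + (1)(0.044649) + (7/9)(0.35719) + (1/2)(0.38979) = 0.67364.

0.6736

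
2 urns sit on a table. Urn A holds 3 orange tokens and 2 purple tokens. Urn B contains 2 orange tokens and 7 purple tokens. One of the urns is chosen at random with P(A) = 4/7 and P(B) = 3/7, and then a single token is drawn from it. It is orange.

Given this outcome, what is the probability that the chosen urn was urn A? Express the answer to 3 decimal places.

0.783

Compute the likelihood of this draw for each case: P(data | urn A) = (3/5) = 3/5; P(data | urn B) = (2/9) = 2/9.
Multiplying each by its prior: 4/7 · 3/5 = 12/35, 3/7 · 2/9 = 2/21; these sum to 46/105.
So P(urn A | data) = (12/35) / (46/105) = 18/23.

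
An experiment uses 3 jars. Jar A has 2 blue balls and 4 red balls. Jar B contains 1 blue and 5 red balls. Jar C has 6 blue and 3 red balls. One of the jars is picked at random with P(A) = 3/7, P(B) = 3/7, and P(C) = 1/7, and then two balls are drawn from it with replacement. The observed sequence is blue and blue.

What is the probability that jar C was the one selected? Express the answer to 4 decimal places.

The likelihood of the observed sequence under each hypothesis: P(data | jar A) = (2/6)(2/6) = 1/9; P(data | jar B) = (1/6)(1/6) = 1/36; P(data | jar C) = (6/9)(6/9) = 4/9.
The prior-weighted likelihoods are 3/7 · 1/9 = 1/21, 3/7 · 1/36 = 1/84, 1/7 · 4/9 = 4/63; with total 31/252.
So P(jar C | data) = (4/63) / (31/252) = 16/31.

0.5161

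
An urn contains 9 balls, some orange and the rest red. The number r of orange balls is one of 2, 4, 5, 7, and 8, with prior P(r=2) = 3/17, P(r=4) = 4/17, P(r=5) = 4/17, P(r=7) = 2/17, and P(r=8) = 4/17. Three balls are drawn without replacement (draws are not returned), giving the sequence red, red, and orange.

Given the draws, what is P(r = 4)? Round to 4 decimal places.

0.3810

Compute the likelihood of the observed sequence for each case: P(data | r = 2) = (7/9)(6/8)(2/7) = 0.16667; P(data | r = 4) = (5/9)(4/8)(4/7) = 0.15873; P(data | r = 5) = (4/9)(3/8)(5/7) = 0.11905; P(data | r = 7) = (2/9)(1/8)(7/7) = 0.027778; P(data | r = 8) = (1/9)(0/8) = 0.
Multiplying each by its prior: 3/17 · 0.16667 = 0.029412, 4/17 · 0.15873 = 0.037348, 4/17 · 0.11905 = 0.028011, 2/17 · 0.027778 = 0.003268, 4/17 · 0 = 0; these sum to 0.098039.
Therefore the posterior P(r = 4 | data) = (0.037348) / (0.098039) = 0.38095.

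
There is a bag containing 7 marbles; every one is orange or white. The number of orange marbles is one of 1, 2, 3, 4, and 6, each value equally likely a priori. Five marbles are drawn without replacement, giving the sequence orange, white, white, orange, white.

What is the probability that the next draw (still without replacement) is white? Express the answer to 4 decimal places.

0.5714

For each hypothesis, P(data | H) works out to: P(data | r = 1) = (1/7)(6/6)(5/5)(0/4) = 0; P(data | r = 2) = (2/7)(5/6)(4/5)(1/4)(3/3) = 1/21; P(data | r = 3) = (3/7)(4/6)(3/5)(2/4)(2/3) = 2/35; P(data | r = 4) = (4/7)(3/6)(2/5)(3/4)(1/3) = 1/35; P(data | r = 6) = (6/7)(1/6)(0/5) = 0.
The prior-weighted likelihoods are 1/5 · 0 = 0, 1/5 · 1/21 = 1/105, 1/5 · 2/35 = 2/175, 1/5 · 1/35 = 1/175, 1/5 · 0 = 0; with total 2/75.
Normalising, the posterior is P(r = 1 | data) = 0, P(r = 2 | data) = 5/14, P(r = 3 | data) = 3/7, P(r = 4 | data) = 3/14, P(r = 6 | data) = 0.
The predictive probability is P(white next | data) = (1)(5/14) + (1/2)(3/7) + (0)(3/14) = 4/7.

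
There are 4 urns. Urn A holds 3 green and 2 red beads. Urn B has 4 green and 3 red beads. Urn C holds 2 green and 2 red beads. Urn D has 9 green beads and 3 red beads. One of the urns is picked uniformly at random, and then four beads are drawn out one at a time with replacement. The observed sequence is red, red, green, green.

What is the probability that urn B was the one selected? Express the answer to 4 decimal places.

0.2787

For each hypothesis, P(data | H) works out to: P(data | urn A) = (2/5)(2/5)(3/5)(3/5) = 0.0576; P(data | urn B) = (3/7)(3/7)(4/7)(4/7) = 0.059975; P(data | urn C) = (2/4)(2/4)(2/4)(2/4) = 0.0625; P(data | urn D) = (3/12)(3/12)(9/12)(9/12) = 0.035156.
Multiplying each by its prior: 1/4 · 0.0576 = 0.0144, 1/4 · 0.059975 = 0.014994, 1/4 · 0.0625 = 0.015625, 1/4 · 0.035156 = 0.0087891; summing to 0.053808.
So P(urn B | data) = (0.014994) / (0.053808) = 0.27865.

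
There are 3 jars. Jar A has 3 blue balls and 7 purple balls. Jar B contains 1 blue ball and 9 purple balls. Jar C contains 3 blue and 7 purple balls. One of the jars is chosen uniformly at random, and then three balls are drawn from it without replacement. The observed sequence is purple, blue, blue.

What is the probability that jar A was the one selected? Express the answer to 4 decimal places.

0.5000

For each hypothesis, P(data | H) works out to: P(data | jar A) = (7/10)(3/9)(2/8) = 7/120; P(data | jar B) = (9/10)(1/9)(0/8) = 0; P(data | jar C) = (7/10)(3/9)(2/8) = 7/120.
The prior-weighted likelihoods are 1/3 · 7/120 = 7/360, 1/3 · 0 = 0, 1/3 · 7/120 = 7/360; these sum to 7/180.
By Bayes' rule, P(jar A | data) = (7/360) / (7/180) = 1/2.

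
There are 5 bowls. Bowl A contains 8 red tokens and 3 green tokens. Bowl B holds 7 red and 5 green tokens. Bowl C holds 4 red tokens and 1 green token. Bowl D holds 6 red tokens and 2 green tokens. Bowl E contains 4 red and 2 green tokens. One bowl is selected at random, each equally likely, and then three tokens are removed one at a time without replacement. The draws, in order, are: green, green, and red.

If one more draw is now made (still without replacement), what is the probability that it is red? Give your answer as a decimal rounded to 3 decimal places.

Compute the likelihood of the observed sequence for each case: P(data | bowl A) = (3/11)(2/10)(8/9) = 0.048485; P(data | bowl B) = (5/12)(4/11)(7/10) = 0.10606; P(data | bowl C) = (1/5)(0/4) = 0; P(data | bowl D) = (2/8)(1/7)(6/6) = 0.035714; P(data | bowl E) = (2/6)(1/5)(4/4) = 0.066667.
The prior-weighted likelihoods are 1/5 · 0.048485 = 0.009697, 1/5 · 0.10606 = 0.021212, 1/5 · 0 = 0, 1/5 · 0.035714 = 0.0071429, 1/5 · 0.066667 = 0.013333; with total 0.051385.
Dividing through by the total gives posterior P(bowl A | data) = 0.18871, P(bowl B | data) = 0.41281, P(bowl C | data) = 0, P(bowl D | data) = 0.13901, P(bowl E | data) = 0.25948.
The predictive probability is P(red next | data) = (7/8)(0.18871) + (2/3)(0.41281) + (1)(0.13901) + (1)(0.25948) = 0.83881.

0.839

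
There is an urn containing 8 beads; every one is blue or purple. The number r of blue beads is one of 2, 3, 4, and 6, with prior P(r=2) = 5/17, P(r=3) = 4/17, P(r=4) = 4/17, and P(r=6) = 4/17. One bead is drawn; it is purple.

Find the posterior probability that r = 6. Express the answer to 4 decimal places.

For each hypothesis, P(data | H) works out to: P(data | r = 2) = (6/8) = 3/4; P(data | r = 3) = (5/8) = 5/8; P(data | r = 4) = (4/8) = 1/2; P(data | r = 6) = (2/8) = 1/4.
Multiplying each by its prior: 5/17 · 3/4 = 15/68, 4/17 · 5/8 = 5/34, 4/17 · 1/2 = 2/17, 4/17 · 1/4 = 1/17; these sum to 37/68.
By Bayes' rule, P(r = 6 | data) = (1/17) / (37/68) = 4/37.

0.1081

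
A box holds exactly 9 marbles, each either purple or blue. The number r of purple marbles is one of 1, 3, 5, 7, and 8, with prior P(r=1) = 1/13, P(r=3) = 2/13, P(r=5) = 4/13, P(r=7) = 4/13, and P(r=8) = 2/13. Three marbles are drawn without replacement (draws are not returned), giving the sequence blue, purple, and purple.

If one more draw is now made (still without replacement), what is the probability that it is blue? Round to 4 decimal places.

0.3286

For each hypothesis, P(data | H) works out to: P(data | r = 1) = (8/9)(1/8)(0/7) = 0; P(data | r = 3) = (6/9)(3/8)(2/7) = 1/14; P(data | r = 5) = (4/9)(5/8)(4/7) = 10/63; P(data | r = 7) = (2/9)(7/8)(6/7) = 1/6; P(data | r = 8) = (1/9)(8/8)(7/7) = 1/9.
Weighting by the prior gives 1/13 · 0 = 0, 2/13 · 1/14 = 1/91, 4/13 · 10/63 = 40/819, 4/13 · 1/6 = 2/39, 2/13 · 1/9 = 2/117; these sum to 5/39.
The posterior is then P(r = 1 | data) = 0, P(r = 3 | data) = 3/35, P(r = 5 | data) = 8/21, P(r = 7 | data) = 2/5, P(r = 8 | data) = 2/15.
Averaging over the posterior, P(blue next | data) = (5/6)(3/35) + (1/2)(8/21) + (1/6)(2/5) + (0)(2/15) = 23/70.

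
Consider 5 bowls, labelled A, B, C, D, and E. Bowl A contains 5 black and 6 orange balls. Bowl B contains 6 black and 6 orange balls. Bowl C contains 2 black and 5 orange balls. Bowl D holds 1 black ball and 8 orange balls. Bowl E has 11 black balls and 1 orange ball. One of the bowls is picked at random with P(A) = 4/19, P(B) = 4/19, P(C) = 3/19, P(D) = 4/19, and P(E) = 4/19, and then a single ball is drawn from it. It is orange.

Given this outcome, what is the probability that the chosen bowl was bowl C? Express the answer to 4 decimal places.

The likelihood of this draw under each hypothesis: P(data | bowl A) = (6/11) = 0.54545; P(data | bowl B) = (6/12) = 0.5; P(data | bowl C) = (5/7) = 0.71429; P(data | bowl D) = (8/9) = 0.88889; P(data | bowl E) = (1/12) = 0.083333.
Weighting by the prior gives 4/19 · 0.54545 = 0.11483, 4/19 · 0.5 = 0.10526, 3/19 · 0.71429 = 0.11278, 4/19 · 0.88889 = 0.18713, 4/19 · 0.083333 = 0.017544; with total 0.53756.
So P(bowl C | data) = (0.11278) / (0.53756) = 0.20981.

0.2098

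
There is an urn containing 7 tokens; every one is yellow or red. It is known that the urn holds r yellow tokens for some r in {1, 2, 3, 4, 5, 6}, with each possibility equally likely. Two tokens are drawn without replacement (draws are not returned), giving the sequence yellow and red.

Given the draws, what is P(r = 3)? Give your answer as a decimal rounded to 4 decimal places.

Under each hypothesis, the probability of the observed sequence is: P(data | r = 1) = (1/7)(6/6) = 1/7; P(data | r = 2) = (2/7)(5/6) = 5/21; P(data | r = 3) = (3/7)(4/6) = 2/7; P(data | r = 4) = (4/7)(3/6) = 2/7; P(data | r = 5) = (5/7)(2/6) = 5/21; P(data | r = 6) = (6/7)(1/6) = 1/7.
The prior-weighted likelihoods are 1/6 · 1/7 = 1/42, 1/6 · 5/21 = 5/126, 1/6 · 2/7 = 1/21, 1/6 · 2/7 = 1/21, 1/6 · 5/21 = 5/126, 1/6 · 1/7 = 1/42; these sum to 2/9.
By Bayes' rule, P(r = 3 | data) = (1/21) / (2/9) = 3/14.

0.2143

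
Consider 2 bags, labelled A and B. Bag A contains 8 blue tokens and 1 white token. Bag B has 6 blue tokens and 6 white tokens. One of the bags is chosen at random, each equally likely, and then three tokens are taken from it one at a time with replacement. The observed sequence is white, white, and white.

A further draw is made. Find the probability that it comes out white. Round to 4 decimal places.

The likelihood of the observed sequence under each hypothesis: P(data | bag A) = (1/9)(1/9)(1/9) = 0.0013717; P(data | bag B) = (6/12)(6/12)(6/12) = 0.125.
The prior-weighted likelihoods are 1/2 · 0.0013717 = 0.00068587, 1/2 · 0.125 = 0.0625; summing to 0.063186.
Normalising, the posterior is P(bag A | data) = 0.010855, P(bag B | data) = 0.98915.
So P(white next | data) = Σ P(white next | H) P(H | data) = (1/9)(0.010855) + (1/2)(0.98915) = 0.49578.

0.4958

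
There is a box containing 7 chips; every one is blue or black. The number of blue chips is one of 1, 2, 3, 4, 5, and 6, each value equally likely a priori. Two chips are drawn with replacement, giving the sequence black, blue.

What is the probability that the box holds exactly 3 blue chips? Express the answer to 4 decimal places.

0.2143

Compute the likelihood of the observed sequence for each case: P(data | r = 1) = (6/7)(1/7) = 6/49; P(data | r = 2) = (5/7)(2/7) = 10/49; P(data | r = 3) = (4/7)(3/7) = 12/49; P(data | r = 4) = (3/7)(4/7) = 12/49; P(data | r = 5) = (2/7)(5/7) = 10/49; P(data | r = 6) = (1/7)(6/7) = 6/49.
Multiplying each by its prior: 1/6 · 6/49 = 1/49, 1/6 · 10/49 = 5/147, 1/6 · 12/49 = 2/49, 1/6 · 12/49 = 2/49, 1/6 · 10/49 = 5/147, 1/6 · 6/49 = 1/49; with total 4/21.
So P(r = 3 | data) = (2/49) / (4/21) = 3/14.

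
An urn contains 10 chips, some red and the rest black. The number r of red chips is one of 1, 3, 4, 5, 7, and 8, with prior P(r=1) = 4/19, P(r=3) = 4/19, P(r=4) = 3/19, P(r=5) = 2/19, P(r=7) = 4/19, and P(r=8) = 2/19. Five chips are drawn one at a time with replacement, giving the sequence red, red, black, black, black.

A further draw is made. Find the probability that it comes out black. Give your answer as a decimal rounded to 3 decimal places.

0.587

Compute the likelihood of the observed sequence for each case: P(data | r = 1) = (1/10)(1/10)(9/10)(9/10)(9/10) = 0.00729; P(data | r = 3) = (3/10)(3/10)(7/10)(7/10)(7/10) = 0.03087; P(data | r = 4) = (4/10)(4/10)(6/10)(6/10)(6/10) = 0.03456; P(data | r = 5) = (5/10)(5/10)(5/10)(5/10)(5/10) = 0.03125; P(data | r = 7) = (7/10)(7/10)(3/10)(3/10)(3/10) = 0.01323; P(data | r = 8) = (8/10)(8/10)(2/10)(2/10)(2/10) = 0.00512.
Multiplying each by its prior: 4/19 · 0.00729 = 0.0015347, 4/19 · 0.03087 = 0.0064989, 3/19 · 0.03456 = 0.0054568, 2/19 · 0.03125 = 0.0032895, 4/19 · 0.01323 = 0.0027853, 2/19 · 0.00512 = 0.00053895; with total 0.020104.
The posterior is then P(r = 1 | data) = 0.076339, P(r = 3 | data) = 0.32326, P(r = 4 | data) = 0.27143, P(r = 5 | data) = 0.16362, P(r = 7 | data) = 0.13854, P(r = 8 | data) = 0.026808.
Averaging over the posterior, P(black next | data) = (9/10)(0.076339) + (7/10)(0.32326) + (3/5)(0.27143) + (1/2)(0.16362) + (3/10)(0.13854) + (1/5)(0.026808) = 0.58658.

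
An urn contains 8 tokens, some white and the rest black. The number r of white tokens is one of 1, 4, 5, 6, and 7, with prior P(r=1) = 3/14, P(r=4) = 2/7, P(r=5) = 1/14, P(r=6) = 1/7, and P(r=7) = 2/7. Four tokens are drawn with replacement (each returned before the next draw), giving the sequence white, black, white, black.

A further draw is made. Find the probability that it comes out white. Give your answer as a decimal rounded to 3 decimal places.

0.563

Compute the likelihood of the observed sequence for each case: P(data | r = 1) = (1/8)(7/8)(1/8)(7/8) = 0.011963; P(data | r = 4) = (4/8)(4/8)(4/8)(4/8) = 0.0625; P(data | r = 5) = (5/8)(3/8)(5/8)(3/8) = 0.054932; P(data | r = 6) = (6/8)(2/8)(6/8)(2/8) = 0.035156; P(data | r = 7) = (7/8)(1/8)(7/8)(1/8) = 0.011963.
Multiplying each by its prior: 3/14 · 0.011963 = 0.0025635, 2/7 · 0.0625 = 0.017857, 1/14 · 0.054932 = 0.0039237, 1/7 · 0.035156 = 0.0050223, 2/7 · 0.011963 = 0.003418; summing to 0.032785.
The posterior is then P(r = 1 | data) = 0.078191, P(r = 4 | data) = 0.54468, P(r = 5 | data) = 0.11968, P(r = 6 | data) = 0.15319, P(r = 7 | data) = 0.10426.
Averaging over the posterior, P(white next | data) = (1/8)(0.078191) + (1/2)(0.54468) + (5/8)(0.11968) + (3/4)(0.15319) + (7/8)(0.10426) = 0.56303.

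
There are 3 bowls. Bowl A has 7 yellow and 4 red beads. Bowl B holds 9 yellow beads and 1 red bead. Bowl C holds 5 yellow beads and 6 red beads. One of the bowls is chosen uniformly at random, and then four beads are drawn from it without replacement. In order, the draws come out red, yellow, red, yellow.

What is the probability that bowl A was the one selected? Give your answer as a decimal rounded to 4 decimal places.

The likelihood of the observed sequence under each hypothesis: P(data | bowl A) = (4/11)(7/10)(3/9)(6/8) = 7/110; P(data | bowl B) = (1/10)(9/9)(0/8) = 0; P(data | bowl C) = (6/11)(5/10)(5/9)(4/8) = 5/66.
Weighting by the prior gives 1/3 · 7/110 = 7/330, 1/3 · 0 = 0, 1/3 · 5/66 = 5/198; with total 23/495.
Therefore the posterior P(bowl A | data) = (7/330) / (23/495) = 21/46.

0.4565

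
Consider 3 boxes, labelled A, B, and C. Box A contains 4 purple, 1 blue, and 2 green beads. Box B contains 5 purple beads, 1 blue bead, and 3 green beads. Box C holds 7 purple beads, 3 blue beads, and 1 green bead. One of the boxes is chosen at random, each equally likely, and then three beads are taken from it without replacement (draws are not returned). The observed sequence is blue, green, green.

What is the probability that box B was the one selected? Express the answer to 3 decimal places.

0.556

Under each hypothesis, the probability of the observed sequence is: P(data | box A) = (1/7)(2/6)(1/5) = 1/105; P(data | box B) = (1/9)(3/8)(2/7) = 1/84; P(data | box C) = (3/11)(1/10)(0/9) = 0.
Multiplying each by its prior: 1/3 · 1/105 = 1/315, 1/3 · 1/84 = 1/252, 1/3 · 0 = 0; these sum to 1/140.
Hence P(box B | data) = (1/252) / (1/140) = 5/9.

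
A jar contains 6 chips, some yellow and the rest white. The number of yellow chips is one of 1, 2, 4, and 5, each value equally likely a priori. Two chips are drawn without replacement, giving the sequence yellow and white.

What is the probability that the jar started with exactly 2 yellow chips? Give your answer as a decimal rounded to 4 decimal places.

The likelihood of the observed sequence under each hypothesis: P(data | r = 1) = (1/6)(5/5) = 1/6; P(data | r = 2) = (2/6)(4/5) = 4/15; P(data | r = 4) = (4/6)(2/5) = 4/15; P(data | r = 5) = (5/6)(1/5) = 1/6.
The prior-weighted likelihoods are 1/4 · 1/6 = 1/24, 1/4 · 4/15 = 1/15, 1/4 · 4/15 = 1/15, 1/4 · 1/6 = 1/24; these sum to 13/60.
Hence P(r = 2 | data) = (1/15) / (13/60) = 4/13.

0.3077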